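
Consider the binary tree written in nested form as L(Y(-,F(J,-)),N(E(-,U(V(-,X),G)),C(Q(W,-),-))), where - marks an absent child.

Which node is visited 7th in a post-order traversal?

U

Post-order visits the left subtree, then the right subtree, then the node.
At L: go left to Y.
  At Y: no left child.
  At Y: go right to F.
    At F: go left to J.
      J is a leaf — visit J.
    At F: no right child.
    Visit F.
  Visit Y.
At L: go right to N.
  At N: go left to E.
    At E: no left child.
    At E: go right to U.
      At U: go left to V.
        At V: no left child.
        At V: go right to X.
          X is a leaf — visit X.
        Visit V.
      At U: go right to G.
        G is a leaf — visit G.
      Visit U.
    Visit E.
  At N: go right to C.
    At C: go left to Q.
      At Q: go left to W.
        W is a leaf — visit W.
      At Q: no right child.
      Visit Q.
    At C: no right child.
    Visit C.
  Visit N.
Visit L.
Full post-order sequence: J, F, Y, X, V, G, U, E, W, Q, C, N, L.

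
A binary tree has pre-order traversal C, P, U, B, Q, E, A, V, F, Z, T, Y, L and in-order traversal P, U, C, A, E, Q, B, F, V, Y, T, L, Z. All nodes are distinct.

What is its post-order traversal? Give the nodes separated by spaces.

The first element of pre-order is the root; it splits in-order into left and right subtrees.
Root C: left subtree has 2 nodes {P, U}, right has 10 {A, E, Q, B, F, V, Y, T, L, Z}.
  Root P: left subtree has 0 nodes { }, right has 1 {U}.
  Root B: left subtree has 3 nodes {A, E, Q}, right has 6 {F, V, Y, T, L, Z}.
    Root Q: left subtree has 2 nodes {A, E}, right has 0 { }.
      Root E: left subtree has 1 node {A}, right has 0 { }.
    Root V: left subtree has 1 node {F}, right has 4 {Y, T, L, Z}.
      Root Z: left subtree has 3 nodes {Y, T, L}, right has 0 { }.
        Root T: left subtree has 1 node {Y}, right has 1 {L}.

U P A E Q F Y L T Z V B C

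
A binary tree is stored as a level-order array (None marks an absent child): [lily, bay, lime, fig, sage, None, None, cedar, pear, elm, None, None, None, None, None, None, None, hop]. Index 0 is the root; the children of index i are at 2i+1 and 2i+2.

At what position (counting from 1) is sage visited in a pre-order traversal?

7

Pre-order visits the node, then its left subtree, then its right subtree.
Visit lily.
At lily: go left to bay.
  Visit bay.
  At bay: go left to fig.
    Visit fig.
    At fig: go left to cedar.
      cedar is a leaf — visit cedar.
    At fig: go right to pear.
      Visit pear.
      At pear: go left to hop.
        hop is a leaf — visit hop.
      At pear: no right child.
  At bay: go right to sage.
    Visit sage.
    At sage: go left to elm.
      elm is a leaf — visit elm.
    At sage: no right child.
At lily: go right to lime.
  lime is a leaf — visit lime.
Full pre-order sequence: lily, bay, fig, cedar, pear, hop, sage, elm, lime.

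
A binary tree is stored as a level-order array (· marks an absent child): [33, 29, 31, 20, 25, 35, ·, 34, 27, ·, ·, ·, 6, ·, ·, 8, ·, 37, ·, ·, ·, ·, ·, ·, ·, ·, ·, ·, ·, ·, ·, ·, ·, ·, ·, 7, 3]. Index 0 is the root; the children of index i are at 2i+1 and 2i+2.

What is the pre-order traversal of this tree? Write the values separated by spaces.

33 29 20 34 8 27 37 7 3 25 31 35 6

Pre-order visits the node, then its left subtree, then its right subtree.
Visit 33.
At 33: go left to 29.
  Visit 29.
  At 29: go left to 20.
    Visit 20.
    At 20: go left to 34.
      Visit 34.
      At 34: go left to 8.
        8 is a leaf — visit 8.
      At 34: no right child.
    At 20: go right to 27.
      Visit 27.
      At 27: go left to 37.
        Visit 37.
        At 37: go left to 7.
          7 is a leaf — visit 7.
        At 37: go right to 3.
          3 is a leaf — visit 3.
      At 27: no right child.
  At 29: go right to 25.
    25 is a leaf — visit 25.
At 33: go right to 31.
  Visit 31.
  At 31: go left to 35.
    Visit 35.
    At 35: no left child.
    At 35: go right to 6.
      6 is a leaf — visit 6.
  At 31: no right child.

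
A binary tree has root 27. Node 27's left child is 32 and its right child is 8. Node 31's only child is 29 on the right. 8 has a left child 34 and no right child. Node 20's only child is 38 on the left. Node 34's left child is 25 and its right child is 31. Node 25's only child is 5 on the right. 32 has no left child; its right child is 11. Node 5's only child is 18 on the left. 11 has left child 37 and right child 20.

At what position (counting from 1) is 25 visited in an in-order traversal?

7

In-order visits the left subtree, then the node, then the right subtree.
At 27: go left to 32.
  At 32: no left child.
  Visit 32.
  At 32: go right to 11.
    At 11: go left to 37.
      37 is a leaf — visit 37.
    Visit 11.
    At 11: go right to 20.
      At 20: go left to 38.
        38 is a leaf — visit 38.
      Visit 20.
      At 20: no right child.
Visit 27.
At 27: go right to 8.
  At 8: go left to 34.
    At 34: go left to 25.
      At 25: no left child.
      Visit 25.
      At 25: go right to 5.
        At 5: go left to 18.
          18 is a leaf — visit 18.
        Visit 5.
        At 5: no right child.
    Visit 34.
    At 34: go right to 31.
      At 31: no left child.
      Visit 31.
      At 31: go right to 29.
        29 is a leaf — visit 29.
  Visit 8.
  At 8: no right child.
Full in-order sequence: 32, 37, 11, 38, 20, 27, 25, 18, 5, 34, 31, 29, 8.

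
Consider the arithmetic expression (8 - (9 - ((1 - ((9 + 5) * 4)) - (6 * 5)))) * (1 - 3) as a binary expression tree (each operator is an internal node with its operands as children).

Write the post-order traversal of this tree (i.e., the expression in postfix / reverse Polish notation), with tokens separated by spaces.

8 9 1 9 5 + 4 * - 6 5 * - - - 1 3 - *

Post-order on an expression tree gives postfix notation: for each operator, emit left operand, right operand, then the operator.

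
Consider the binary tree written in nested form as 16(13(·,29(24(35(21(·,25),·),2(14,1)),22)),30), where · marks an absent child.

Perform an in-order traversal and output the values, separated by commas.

In-order visits the left subtree, then the node, then the right subtree.
At 16: go left to 13.
  At 13: no left child.
  Visit 13.
  At 13: go right to 29.
    At 29: go left to 24.
      At 24: go left to 35.
        At 35: go left to 21.
          At 21: no left child.
          Visit 21.
          At 21: go right to 25.
            25 is a leaf — visit 25.
        Visit 35.
        At 35: no right child.
      Visit 24.
      At 24: go right to 2.
        At 2: go left to 14.
          14 is a leaf — visit 14.
        Visit 2.
        At 2: go right to 1.
          1 is a leaf — visit 1.
    Visit 29.
    At 29: go right to 22.
      22 is a leaf — visit 22.
Visit 16.
At 16: go right to 30.
  30 is a leaf — visit 30.

13, 21, 25, 35, 24, 14, 2, 1, 29, 22, 16, 30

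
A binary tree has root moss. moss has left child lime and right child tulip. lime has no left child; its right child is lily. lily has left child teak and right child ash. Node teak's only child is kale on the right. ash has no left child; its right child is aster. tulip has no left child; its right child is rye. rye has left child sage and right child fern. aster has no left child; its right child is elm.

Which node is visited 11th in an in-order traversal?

In-order visits the left subtree, then the node, then the right subtree.
At moss: go left to lime.
  At lime: no left child.
  Visit lime.
  At lime: go right to lily.
    At lily: go left to teak.
      At teak: no left child.
      Visit teak.
      At teak: go right to kale.
        kale is a leaf — visit kale.
    Visit lily.
    At lily: go right to ash.
      At ash: no left child.
      Visit ash.
      At ash: go right to aster.
        At aster: no left child.
        Visit aster.
        At aster: go right to elm.
          elm is a leaf — visit elm.
Visit moss.
At moss: go right to tulip.
  At tulip: no left child.
  Visit tulip.
  At tulip: go right to rye.
    At rye: go left to sage.
      sage is a leaf — visit sage.
    Visit rye.
    At rye: go right to fern.
      fern is a leaf — visit fern.
Full in-order sequence: lime, teak, kale, lily, ash, aster, elm, moss, tulip, sage, rye, fern.

rye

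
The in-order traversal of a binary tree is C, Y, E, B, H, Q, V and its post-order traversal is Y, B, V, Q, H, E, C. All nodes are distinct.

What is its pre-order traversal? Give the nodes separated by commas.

C, E, Y, H, B, Q, V

The last element of post-order is the root; it splits in-order into left and right subtrees.
Root C: left subtree has 0 nodes { }, right has 6 {Y, E, B, H, Q, V}.
  Root E: left subtree has 1 node {Y}, right has 4 {B, H, Q, V}.
    Root H: left subtree has 1 node {B}, right has 2 {Q, V}.
      Root Q: left subtree has 0 nodes { }, right has 1 {V}.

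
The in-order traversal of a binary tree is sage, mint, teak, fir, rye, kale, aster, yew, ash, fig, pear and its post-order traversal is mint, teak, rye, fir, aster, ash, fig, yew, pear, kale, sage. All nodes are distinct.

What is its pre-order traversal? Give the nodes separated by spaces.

sage kale fir teak mint rye pear yew aster fig ash

The last element of post-order is the root; it splits in-order into left and right subtrees.
Root sage: left subtree has 0 nodes { }, right has 10 {mint, teak, fir, rye, kale, aster, yew, ash, fig, pear}.
  Root kale: left subtree has 4 nodes {mint, teak, fir, rye}, right has 5 {aster, yew, ash, fig, pear}.
    Root fir: left subtree has 2 nodes {mint, teak}, right has 1 {rye}.
      Root teak: left subtree has 1 node {mint}, right has 0 { }.
    Root pear: left subtree has 4 nodes {aster, yew, ash, fig}, right has 0 { }.
      Root yew: left subtree has 1 node {aster}, right has 2 {ash, fig}.
        Root fig: left subtree has 1 node {ash}, right has 0 { }.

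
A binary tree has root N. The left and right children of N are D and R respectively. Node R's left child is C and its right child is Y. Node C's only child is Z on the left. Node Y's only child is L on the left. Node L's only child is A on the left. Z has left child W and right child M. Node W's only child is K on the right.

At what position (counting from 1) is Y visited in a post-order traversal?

9

Post-order visits the left subtree, then the right subtree, then the node.
At N: go left to D.
  D is a leaf — visit D.
At N: go right to R.
  At R: go left to C.
    At C: go left to Z.
      At Z: go left to W.
        At W: no left child.
        At W: go right to K.
          K is a leaf — visit K.
        Visit W.
      At Z: go right to M.
        M is a leaf — visit M.
      Visit Z.
    At C: no right child.
    Visit C.
  At R: go right to Y.
    At Y: go left to L.
      At L: go left to A.
        A is a leaf — visit A.
      At L: no right child.
      Visit L.
    At Y: no right child.
    Visit Y.
  Visit R.
Visit N.
Full post-order sequence: D, K, W, M, Z, C, A, L, Y, R, N.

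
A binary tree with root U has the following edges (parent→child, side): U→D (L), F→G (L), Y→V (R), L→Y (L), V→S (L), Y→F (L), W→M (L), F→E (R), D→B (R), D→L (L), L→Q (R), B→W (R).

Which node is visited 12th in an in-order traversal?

W

In-order visits the left subtree, then the node, then the right subtree.
At U: go left to D.
  At D: go left to L.
    At L: go left to Y.
      At Y: go left to F.
        At F: go left to G.
          G is a leaf — visit G.
        Visit F.
        At F: go right to E.
          E is a leaf — visit E.
      Visit Y.
      At Y: go right to V.
        At V: go left to S.
          S is a leaf — visit S.
        Visit V.
        At V: no right child.
    Visit L.
    At L: go right to Q.
      Q is a leaf — visit Q.
  Visit D.
  At D: go right to B.
    At B: no left child.
    Visit B.
    At B: go right to W.
      At W: go left to M.
        M is a leaf — visit M.
      Visit W.
      At W: no right child.
Visit U.
At U: no right child.
Full in-order sequence: G, F, E, Y, S, V, L, Q, D, B, M, W, U.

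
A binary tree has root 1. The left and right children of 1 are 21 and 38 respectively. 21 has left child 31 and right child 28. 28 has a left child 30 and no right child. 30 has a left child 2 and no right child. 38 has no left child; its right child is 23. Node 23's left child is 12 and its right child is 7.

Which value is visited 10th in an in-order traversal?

In-order visits the left subtree, then the node, then the right subtree.
At 1: go left to 21.
  At 21: go left to 31.
    31 is a leaf — visit 31.
  Visit 21.
  At 21: go right to 28.
    At 28: go left to 30.
      At 30: go left to 2.
        2 is a leaf — visit 2.
      Visit 30.
      At 30: no right child.
    Visit 28.
    At 28: no right child.
Visit 1.
At 1: go right to 38.
  At 38: no left child.
  Visit 38.
  At 38: go right to 23.
    At 23: go left to 12.
      12 is a leaf — visit 12.
    Visit 23.
    At 23: go right to 7.
      7 is a leaf — visit 7.
Full in-order sequence: 31, 21, 2, 30, 28, 1, 38, 12, 23, 7.

7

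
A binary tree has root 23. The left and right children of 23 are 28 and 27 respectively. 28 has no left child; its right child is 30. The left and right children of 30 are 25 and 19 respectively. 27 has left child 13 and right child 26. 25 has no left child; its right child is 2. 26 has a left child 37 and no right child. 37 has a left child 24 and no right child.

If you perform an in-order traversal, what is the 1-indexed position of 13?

7

In-order visits the left subtree, then the node, then the right subtree.
At 23: go left to 28.
  At 28: no left child.
  Visit 28.
  At 28: go right to 30.
    At 30: go left to 25.
      At 25: no left child.
      Visit 25.
      At 25: go right to 2.
        2 is a leaf — visit 2.
    Visit 30.
    At 30: go right to 19.
      19 is a leaf — visit 19.
Visit 23.
At 23: go right to 27.
  At 27: go left to 13.
    13 is a leaf — visit 13.
  Visit 27.
  At 27: go right to 26.
    At 26: go left to 37.
      At 37: go left to 24.
        24 is a leaf — visit 24.
      Visit 37.
      At 37: no right child.
    Visit 26.
    At 26: no right child.
Full in-order sequence: 28, 25, 2, 30, 19, 23, 13, 27, 24, 37, 26.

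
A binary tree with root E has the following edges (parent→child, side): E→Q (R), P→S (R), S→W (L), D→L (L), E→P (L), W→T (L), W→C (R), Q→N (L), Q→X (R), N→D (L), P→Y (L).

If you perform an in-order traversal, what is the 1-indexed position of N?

10

In-order visits the left subtree, then the node, then the right subtree.
At E: go left to P.
  At P: go left to Y.
    Y is a leaf — visit Y.
  Visit P.
  At P: go right to S.
    At S: go left to W.
      At W: go left to T.
        T is a leaf — visit T.
      Visit W.
      At W: go right to C.
        C is a leaf — visit C.
    Visit S.
    At S: no right child.
Visit E.
At E: go right to Q.
  At Q: go left to N.
    At N: go left to D.
      At D: go left to L.
        L is a leaf — visit L.
      Visit D.
      At D: no right child.
    Visit N.
    At N: no right child.
  Visit Q.
  At Q: go right to X.
    X is a leaf — visit X.
Full in-order sequence: Y, P, T, W, C, S, E, L, D, N, Q, X.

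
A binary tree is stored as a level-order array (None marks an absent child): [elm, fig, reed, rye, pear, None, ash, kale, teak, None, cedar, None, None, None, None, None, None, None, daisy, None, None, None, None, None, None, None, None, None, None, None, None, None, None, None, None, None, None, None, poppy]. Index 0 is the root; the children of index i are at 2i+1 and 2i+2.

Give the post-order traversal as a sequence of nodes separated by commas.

Post-order visits the left subtree, then the right subtree, then the node.
At elm: go left to fig.
  At fig: go left to rye.
    At rye: go left to kale.
      kale is a leaf — visit kale.
    At rye: go right to teak.
      At teak: no left child.
      At teak: go right to daisy.
        At daisy: no left child.
        At daisy: go right to poppy.
          poppy is a leaf — visit poppy.
        Visit daisy.
      Visit teak.
    Visit rye.
  At fig: go right to pear.
    At pear: no left child.
    At pear: go right to cedar.
      cedar is a leaf — visit cedar.
    Visit pear.
  Visit fig.
At elm: go right to reed.
  At reed: no left child.
  At reed: go right to ash.
    ash is a leaf — visit ash.
  Visit reed.
Visit elm.

kale, poppy, daisy, teak, rye, cedar, pear, fig, ash, reed, elm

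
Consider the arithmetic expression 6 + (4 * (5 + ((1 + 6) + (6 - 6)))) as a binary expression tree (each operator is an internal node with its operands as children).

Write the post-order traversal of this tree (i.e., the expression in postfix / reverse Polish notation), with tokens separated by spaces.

Post-order on an expression tree gives postfix notation: for each operator, emit left operand, right operand, then the operator.

6 4 5 1 6 + 6 6 - + + * +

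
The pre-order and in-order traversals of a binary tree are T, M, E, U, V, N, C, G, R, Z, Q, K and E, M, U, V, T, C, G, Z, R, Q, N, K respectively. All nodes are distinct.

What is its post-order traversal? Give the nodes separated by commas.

E, V, U, M, Z, Q, R, G, C, K, N, T

The first element of pre-order is the root; it splits in-order into left and right subtrees.
Root T: left subtree has 4 nodes {E, M, U, V}, right has 7 {C, G, Z, R, Q, N, K}.
  Root M: left subtree has 1 node {E}, right has 2 {U, V}.
    Root U: left subtree has 0 nodes { }, right has 1 {V}.
  Root N: left subtree has 5 nodes {C, G, Z, R, Q}, right has 1 {K}.
    Root C: left subtree has 0 nodes { }, right has 4 {G, Z, R, Q}.
      Root G: left subtree has 0 nodes { }, right has 3 {Z, R, Q}.
        Root R: left subtree has 1 node {Z}, right has 1 {Q}.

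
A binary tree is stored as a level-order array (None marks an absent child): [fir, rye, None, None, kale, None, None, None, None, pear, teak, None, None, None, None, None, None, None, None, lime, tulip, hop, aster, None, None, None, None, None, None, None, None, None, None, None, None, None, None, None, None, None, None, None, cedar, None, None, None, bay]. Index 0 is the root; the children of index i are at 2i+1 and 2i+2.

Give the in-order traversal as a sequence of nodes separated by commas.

In-order visits the left subtree, then the node, then the right subtree.
At fir: go left to rye.
  At rye: no left child.
  Visit rye.
  At rye: go right to kale.
    At kale: go left to pear.
      At pear: go left to lime.
        lime is a leaf — visit lime.
      Visit pear.
      At pear: go right to tulip.
        At tulip: no left child.
        Visit tulip.
        At tulip: go right to cedar.
          cedar is a leaf — visit cedar.
    Visit kale.
    At kale: go right to teak.
      At teak: go left to hop.
        hop is a leaf — visit hop.
      Visit teak.
      At teak: go right to aster.
        At aster: no left child.
        Visit aster.
        At aster: go right to bay.
          bay is a leaf — visit bay.
Visit fir.
At fir: no right child.

rye, lime, pear, tulip, cedar, kale, hop, teak, aster, bay, fir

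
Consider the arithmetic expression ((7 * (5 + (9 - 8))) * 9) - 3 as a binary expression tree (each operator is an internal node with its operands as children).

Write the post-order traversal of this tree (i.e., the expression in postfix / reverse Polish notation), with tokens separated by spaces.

Post-order on an expression tree gives postfix notation: for each operator, emit left operand, right operand, then the operator.

7 5 9 8 - + * 9 * 3 -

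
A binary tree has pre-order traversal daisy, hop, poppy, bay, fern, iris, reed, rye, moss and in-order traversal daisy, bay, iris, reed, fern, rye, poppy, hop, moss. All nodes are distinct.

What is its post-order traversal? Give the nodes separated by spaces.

reed iris rye fern bay poppy moss hop daisy

The first element of pre-order is the root; it splits in-order into left and right subtrees.
Root daisy: left subtree has 0 nodes { }, right has 8 {bay, iris, reed, fern, rye, poppy, hop, moss}.
  Root hop: left subtree has 6 nodes {bay, iris, reed, fern, rye, poppy}, right has 1 {moss}.
    Root poppy: left subtree has 5 nodes {bay, iris, reed, fern, rye}, right has 0 { }.
      Root bay: left subtree has 0 nodes { }, right has 4 {iris, reed, fern, rye}.
        Root fern: left subtree has 2 nodes {iris, reed}, right has 1 {rye}.
          Root iris: left subtree has 0 nodes { }, right has 1 {reed}.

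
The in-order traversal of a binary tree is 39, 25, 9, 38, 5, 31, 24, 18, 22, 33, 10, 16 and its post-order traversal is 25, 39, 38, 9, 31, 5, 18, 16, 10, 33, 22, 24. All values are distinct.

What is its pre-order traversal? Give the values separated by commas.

24, 5, 9, 39, 25, 38, 31, 22, 18, 33, 10, 16

The last element of post-order is the root; it splits in-order into left and right subtrees.
Root 24: left subtree has 6 nodes {39, 25, 9, 38, 5, 31}, right has 5 {18, 22, 33, 10, 16}.
  Root 5: left subtree has 4 nodes {39, 25, 9, 38}, right has 1 {31}.
    Root 9: left subtree has 2 nodes {39, 25}, right has 1 {38}.
      Root 39: left subtree has 0 nodes { }, right has 1 {25}.
  Root 22: left subtree has 1 node {18}, right has 3 {33, 10, 16}.
    Root 33: left subtree has 0 nodes { }, right has 2 {10, 16}.
      Root 10: left subtree has 0 nodes { }, right has 1 {16}.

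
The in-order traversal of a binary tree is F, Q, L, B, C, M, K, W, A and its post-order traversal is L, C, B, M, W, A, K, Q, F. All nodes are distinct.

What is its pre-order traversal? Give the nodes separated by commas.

F, Q, K, M, B, L, C, A, W

The last element of post-order is the root; it splits in-order into left and right subtrees.
Root F: left subtree has 0 nodes { }, right has 8 {Q, L, B, C, M, K, W, A}.
  Root Q: left subtree has 0 nodes { }, right has 7 {L, B, C, M, K, W, A}.
    Root K: left subtree has 4 nodes {L, B, C, M}, right has 2 {W, A}.
      Root M: left subtree has 3 nodes {L, B, C}, right has 0 { }.
        Root B: left subtree has 1 node {L}, right has 1 {C}.
      Root A: left subtree has 1 node {W}, right has 0 { }.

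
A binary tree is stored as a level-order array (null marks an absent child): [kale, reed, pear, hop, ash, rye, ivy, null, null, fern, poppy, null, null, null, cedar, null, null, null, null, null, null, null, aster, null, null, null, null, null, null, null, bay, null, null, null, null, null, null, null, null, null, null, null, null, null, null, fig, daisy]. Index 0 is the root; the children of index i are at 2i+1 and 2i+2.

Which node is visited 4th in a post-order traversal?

Post-order visits the left subtree, then the right subtree, then the node.
At kale: go left to reed.
  At reed: go left to hop.
    hop is a leaf — visit hop.
  At reed: go right to ash.
    At ash: go left to fern.
      fern is a leaf — visit fern.
    At ash: go right to poppy.
      At poppy: no left child.
      At poppy: go right to aster.
        At aster: go left to fig.
          fig is a leaf — visit fig.
        At aster: go right to daisy.
          daisy is a leaf — visit daisy.
        Visit aster.
      Visit poppy.
    Visit ash.
  Visit reed.
At kale: go right to pear.
  At pear: go left to rye.
    rye is a leaf — visit rye.
  At pear: go right to ivy.
    At ivy: no left child.
    At ivy: go right to cedar.
      At cedar: no left child.
      At cedar: go right to bay.
        bay is a leaf — visit bay.
      Visit cedar.
    Visit ivy.
  Visit pear.
Visit kale.
Full post-order sequence: hop, fern, fig, daisy, aster, poppy, ash, reed, rye, bay, cedar, ivy, pear, kale.

daisy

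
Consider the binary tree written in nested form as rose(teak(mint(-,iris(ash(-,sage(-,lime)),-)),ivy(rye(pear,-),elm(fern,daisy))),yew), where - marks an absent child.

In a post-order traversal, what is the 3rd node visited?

Post-order visits the left subtree, then the right subtree, then the node.
At rose: go left to teak.
  At teak: go left to mint.
    At mint: no left child.
    At mint: go right to iris.
      At iris: go left to ash.
        At ash: no left child.
        At ash: go right to sage.
          At sage: no left child.
          At sage: go right to lime.
            lime is a leaf — visit lime.
          Visit sage.
        Visit ash.
      At iris: no right child.
      Visit iris.
    Visit mint.
  At teak: go right to ivy.
    At ivy: go left to rye.
      At rye: go left to pear.
        pear is a leaf — visit pear.
      At rye: no right child.
      Visit rye.
    At ivy: go right to elm.
      At elm: go left to fern.
        fern is a leaf — visit fern.
      At elm: go right to daisy.
        daisy is a leaf — visit daisy.
      Visit elm.
    Visit ivy.
  Visit teak.
At rose: go right to yew.
  yew is a leaf — visit yew.
Visit rose.
Full post-order sequence: lime, sage, ash, iris, mint, pear, rye, fern, daisy, elm, ivy, teak, yew, rose.

ash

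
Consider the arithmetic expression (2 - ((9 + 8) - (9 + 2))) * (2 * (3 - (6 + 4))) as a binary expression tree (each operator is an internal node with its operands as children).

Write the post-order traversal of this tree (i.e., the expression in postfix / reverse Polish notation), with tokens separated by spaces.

2 9 8 + 9 2 + - - 2 3 6 4 + - * *

Post-order on an expression tree gives postfix notation: for each operator, emit left operand, right operand, then the operator.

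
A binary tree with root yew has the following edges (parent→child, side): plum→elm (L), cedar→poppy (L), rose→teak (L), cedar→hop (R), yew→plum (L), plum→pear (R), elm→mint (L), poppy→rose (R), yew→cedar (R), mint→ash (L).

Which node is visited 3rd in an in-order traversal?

In-order visits the left subtree, then the node, then the right subtree.
At yew: go left to plum.
  At plum: go left to elm.
    At elm: go left to mint.
      At mint: go left to ash.
        ash is a leaf — visit ash.
      Visit mint.
      At mint: no right child.
    Visit elm.
    At elm: no right child.
  Visit plum.
  At plum: go right to pear.
    pear is a leaf — visit pear.
Visit yew.
At yew: go right to cedar.
  At cedar: go left to poppy.
    At poppy: no left child.
    Visit poppy.
    At poppy: go right to rose.
      At rose: go left to teak.
        teak is a leaf — visit teak.
      Visit rose.
      At rose: no right child.
  Visit cedar.
  At cedar: go right to hop.
    hop is a leaf — visit hop.
Full in-order sequence: ash, mint, elm, plum, pear, yew, poppy, teak, rose, cedar, hop.

elm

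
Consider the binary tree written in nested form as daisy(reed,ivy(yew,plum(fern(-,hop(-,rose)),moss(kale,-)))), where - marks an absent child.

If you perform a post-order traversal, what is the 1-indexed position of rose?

Post-order visits the left subtree, then the right subtree, then the node.
At daisy: go left to reed.
  reed is a leaf — visit reed.
At daisy: go right to ivy.
  At ivy: go left to yew.
    yew is a leaf — visit yew.
  At ivy: go right to plum.
    At plum: go left to fern.
      At fern: no left child.
      At fern: go right to hop.
        At hop: no left child.
        At hop: go right to rose.
          rose is a leaf — visit rose.
        Visit hop.
      Visit fern.
    At plum: go right to moss.
      At moss: go left to kale.
        kale is a leaf — visit kale.
      At moss: no right child.
      Visit moss.
    Visit plum.
  Visit ivy.
Visit daisy.
Full post-order sequence: reed, yew, rose, hop, fern, kale, moss, plum, ivy, daisy.

3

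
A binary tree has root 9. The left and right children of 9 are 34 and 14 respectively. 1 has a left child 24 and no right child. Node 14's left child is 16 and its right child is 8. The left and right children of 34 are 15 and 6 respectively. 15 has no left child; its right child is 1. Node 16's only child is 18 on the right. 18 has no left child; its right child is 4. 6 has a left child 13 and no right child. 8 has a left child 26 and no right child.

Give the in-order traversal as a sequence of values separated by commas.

In-order visits the left subtree, then the node, then the right subtree.
At 9: go left to 34.
  At 34: go left to 15.
    At 15: no left child.
    Visit 15.
    At 15: go right to 1.
      At 1: go left to 24.
        24 is a leaf — visit 24.
      Visit 1.
      At 1: no right child.
  Visit 34.
  At 34: go right to 6.
    At 6: go left to 13.
      13 is a leaf — visit 13.
    Visit 6.
    At 6: no right child.
Visit 9.
At 9: go right to 14.
  At 14: go left to 16.
    At 16: no left child.
    Visit 16.
    At 16: go right to 18.
      At 18: no left child.
      Visit 18.
      At 18: go right to 4.
        4 is a leaf — visit 4.
  Visit 14.
  At 14: go right to 8.
    At 8: go left to 26.
      26 is a leaf — visit 26.
    Visit 8.
    At 8: no right child.

15, 24, 1, 34, 13, 6, 9, 16, 18, 4, 14, 26, 8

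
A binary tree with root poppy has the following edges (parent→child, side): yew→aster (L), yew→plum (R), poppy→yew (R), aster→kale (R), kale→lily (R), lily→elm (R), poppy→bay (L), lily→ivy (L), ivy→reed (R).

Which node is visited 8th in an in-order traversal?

In-order visits the left subtree, then the node, then the right subtree.
At poppy: go left to bay.
  bay is a leaf — visit bay.
Visit poppy.
At poppy: go right to yew.
  At yew: go left to aster.
    At aster: no left child.
    Visit aster.
    At aster: go right to kale.
      At kale: no left child.
      Visit kale.
      At kale: go right to lily.
        At lily: go left to ivy.
          At ivy: no left child.
          Visit ivy.
          At ivy: go right to reed.
            reed is a leaf — visit reed.
        Visit lily.
        At lily: go right to elm.
          elm is a leaf — visit elm.
  Visit yew.
  At yew: go right to plum.
    plum is a leaf — visit plum.
Full in-order sequence: bay, poppy, aster, kale, ivy, reed, lily, elm, yew, plum.

elm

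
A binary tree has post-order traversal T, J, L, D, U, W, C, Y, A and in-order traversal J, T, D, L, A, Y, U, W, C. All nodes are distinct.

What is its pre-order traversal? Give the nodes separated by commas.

The last element of post-order is the root; it splits in-order into left and right subtrees.
Root A: left subtree has 4 nodes {J, T, D, L}, right has 4 {Y, U, W, C}.
  Root D: left subtree has 2 nodes {J, T}, right has 1 {L}.
    Root J: left subtree has 0 nodes { }, right has 1 {T}.
  Root Y: left subtree has 0 nodes { }, right has 3 {U, W, C}.
    Root C: left subtree has 2 nodes {U, W}, right has 0 { }.
      Root W: left subtree has 1 node {U}, right has 0 { }.

A, D, J, T, L, Y, C, W, U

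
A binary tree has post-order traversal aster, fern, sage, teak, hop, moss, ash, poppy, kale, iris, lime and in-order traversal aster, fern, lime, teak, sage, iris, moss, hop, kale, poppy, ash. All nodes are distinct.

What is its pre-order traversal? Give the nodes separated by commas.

The last element of post-order is the root; it splits in-order into left and right subtrees.
Root lime: left subtree has 2 nodes {aster, fern}, right has 8 {teak, sage, iris, moss, hop, kale, poppy, ash}.
  Root fern: left subtree has 1 node {aster}, right has 0 { }.
  Root iris: left subtree has 2 nodes {teak, sage}, right has 5 {moss, hop, kale, poppy, ash}.
    Root teak: left subtree has 0 nodes { }, right has 1 {sage}.
    Root kale: left subtree has 2 nodes {moss, hop}, right has 2 {poppy, ash}.
      Root moss: left subtree has 0 nodes { }, right has 1 {hop}.
      Root poppy: left subtree has 0 nodes { }, right has 1 {ash}.

lime, fern, aster, iris, teak, sage, kale, moss, hop, poppy, ash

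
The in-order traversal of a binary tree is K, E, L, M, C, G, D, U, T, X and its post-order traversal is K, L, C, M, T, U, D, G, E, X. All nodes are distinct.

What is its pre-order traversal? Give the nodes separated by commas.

The last element of post-order is the root; it splits in-order into left and right subtrees.
Root X: left subtree has 9 nodes {K, E, L, M, C, G, D, U, T}, right has 0 { }.
  Root E: left subtree has 1 node {K}, right has 7 {L, M, C, G, D, U, T}.
    Root G: left subtree has 3 nodes {L, M, C}, right has 3 {D, U, T}.
      Root M: left subtree has 1 node {L}, right has 1 {C}.
      Root D: left subtree has 0 nodes { }, right has 2 {U, T}.
        Root U: left subtree has 0 nodes { }, right has 1 {T}.

X, E, K, G, M, L, C, D, U, T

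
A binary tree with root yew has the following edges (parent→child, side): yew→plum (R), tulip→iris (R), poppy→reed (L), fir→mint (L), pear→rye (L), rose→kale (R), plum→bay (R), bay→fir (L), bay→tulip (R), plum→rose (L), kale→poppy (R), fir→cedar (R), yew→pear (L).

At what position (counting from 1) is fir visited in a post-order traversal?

9

Post-order visits the left subtree, then the right subtree, then the node.
At yew: go left to pear.
  At pear: go left to rye.
    rye is a leaf — visit rye.
  At pear: no right child.
  Visit pear.
At yew: go right to plum.
  At plum: go left to rose.
    At rose: no left child.
    At rose: go right to kale.
      At kale: no left child.
      At kale: go right to poppy.
        At poppy: go left to reed.
          reed is a leaf — visit reed.
        At poppy: no right child.
        Visit poppy.
      Visit kale.
    Visit rose.
  At plum: go right to bay.
    At bay: go left to fir.
      At fir: go left to mint.
        mint is a leaf — visit mint.
      At fir: go right to cedar.
        cedar is a leaf — visit cedar.
      Visit fir.
    At bay: go right to tulip.
      At tulip: no left child.
      At tulip: go right to iris.
        iris is a leaf — visit iris.
      Visit tulip.
    Visit bay.
  Visit plum.
Visit yew.
Full post-order sequence: rye, pear, reed, poppy, kale, rose, mint, cedar, fir, iris, tulip, bay, plum, yew.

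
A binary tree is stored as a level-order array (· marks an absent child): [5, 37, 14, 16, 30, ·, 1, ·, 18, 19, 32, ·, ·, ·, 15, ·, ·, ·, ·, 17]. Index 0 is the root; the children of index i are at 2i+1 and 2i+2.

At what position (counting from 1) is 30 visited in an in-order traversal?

6

In-order visits the left subtree, then the node, then the right subtree.
At 5: go left to 37.
  At 37: go left to 16.
    At 16: no left child.
    Visit 16.
    At 16: go right to 18.
      18 is a leaf — visit 18.
  Visit 37.
  At 37: go right to 30.
    At 30: go left to 19.
      At 19: go left to 17.
        17 is a leaf — visit 17.
      Visit 19.
      At 19: no right child.
    Visit 30.
    At 30: go right to 32.
      32 is a leaf — visit 32.
Visit 5.
At 5: go right to 14.
  At 14: no left child.
  Visit 14.
  At 14: go right to 1.
    At 1: no left child.
    Visit 1.
    At 1: go right to 15.
      15 is a leaf — visit 15.
Full in-order sequence: 16, 18, 37, 17, 19, 30, 32, 5, 14, 1, 15.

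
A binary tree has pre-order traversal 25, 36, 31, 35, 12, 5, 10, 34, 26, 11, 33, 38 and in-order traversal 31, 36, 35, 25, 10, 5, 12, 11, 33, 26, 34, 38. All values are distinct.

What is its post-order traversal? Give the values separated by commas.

The first element of pre-order is the root; it splits in-order into left and right subtrees.
Root 25: left subtree has 3 nodes {31, 36, 35}, right has 8 {10, 5, 12, 11, 33, 26, 34, 38}.
  Root 36: left subtree has 1 node {31}, right has 1 {35}.
  Root 12: left subtree has 2 nodes {10, 5}, right has 5 {11, 33, 26, 34, 38}.
    Root 5: left subtree has 1 node {10}, right has 0 { }.
    Root 34: left subtree has 3 nodes {11, 33, 26}, right has 1 {38}.
      Root 26: left subtree has 2 nodes {11, 33}, right has 0 { }.
        Root 11: left subtree has 0 nodes { }, right has 1 {33}.

31, 35, 36, 10, 5, 33, 11, 26, 38, 34, 12, 25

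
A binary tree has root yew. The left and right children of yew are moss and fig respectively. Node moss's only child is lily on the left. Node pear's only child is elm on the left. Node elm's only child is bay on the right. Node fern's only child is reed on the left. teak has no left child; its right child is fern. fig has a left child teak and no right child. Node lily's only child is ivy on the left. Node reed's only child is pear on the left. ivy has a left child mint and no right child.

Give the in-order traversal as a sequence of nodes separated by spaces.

In-order visits the left subtree, then the node, then the right subtree.
At yew: go left to moss.
  At moss: go left to lily.
    At lily: go left to ivy.
      At ivy: go left to mint.
        mint is a leaf — visit mint.
      Visit ivy.
      At ivy: no right child.
    Visit lily.
    At lily: no right child.
  Visit moss.
  At moss: no right child.
Visit yew.
At yew: go right to fig.
  At fig: go left to teak.
    At teak: no left child.
    Visit teak.
    At teak: go right to fern.
      At fern: go left to reed.
        At reed: go left to pear.
          At pear: go left to elm.
            At elm: no left child.
            Visit elm.
            At elm: go right to bay.
              bay is a leaf — visit bay.
          Visit pear.
          At pear: no right child.
        Visit reed.
        At reed: no right child.
      Visit fern.
      At fern: no right child.
  Visit fig.
  At fig: no right child.

mint ivy lily moss yew teak elm bay pear reed fern fig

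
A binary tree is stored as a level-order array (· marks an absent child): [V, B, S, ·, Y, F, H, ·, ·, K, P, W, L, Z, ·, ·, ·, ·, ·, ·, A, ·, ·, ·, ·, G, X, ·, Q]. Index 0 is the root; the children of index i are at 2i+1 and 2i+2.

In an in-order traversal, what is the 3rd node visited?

A

In-order visits the left subtree, then the node, then the right subtree.
At V: go left to B.
  At B: no left child.
  Visit B.
  At B: go right to Y.
    At Y: go left to K.
      At K: no left child.
      Visit K.
      At K: go right to A.
        A is a leaf — visit A.
    Visit Y.
    At Y: go right to P.
      P is a leaf — visit P.
Visit V.
At V: go right to S.
  At S: go left to F.
    At F: go left to W.
      W is a leaf — visit W.
    Visit F.
    At F: go right to L.
      At L: go left to G.
        G is a leaf — visit G.
      Visit L.
      At L: go right to X.
        X is a leaf — visit X.
  Visit S.
  At S: go right to H.
    At H: go left to Z.
      At Z: no left child.
      Visit Z.
      At Z: go right to Q.
        Q is a leaf — visit Q.
    Visit H.
    At H: no right child.
Full in-order sequence: B, K, A, Y, P, V, W, F, G, L, X, S, Z, Q, H.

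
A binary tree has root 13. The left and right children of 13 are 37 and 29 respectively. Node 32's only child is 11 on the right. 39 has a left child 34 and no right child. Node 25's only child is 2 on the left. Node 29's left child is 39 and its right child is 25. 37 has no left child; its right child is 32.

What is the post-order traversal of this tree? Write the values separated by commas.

Post-order visits the left subtree, then the right subtree, then the node.
At 13: go left to 37.
  At 37: no left child.
  At 37: go right to 32.
    At 32: no left child.
    At 32: go right to 11.
      11 is a leaf — visit 11.
    Visit 32.
  Visit 37.
At 13: go right to 29.
  At 29: go left to 39.
    At 39: go left to 34.
      34 is a leaf — visit 34.
    At 39: no right child.
    Visit 39.
  At 29: go right to 25.
    At 25: go left to 2.
      2 is a leaf — visit 2.
    At 25: no right child.
    Visit 25.
  Visit 29.
Visit 13.

11, 32, 37, 34, 39, 2, 25, 29, 13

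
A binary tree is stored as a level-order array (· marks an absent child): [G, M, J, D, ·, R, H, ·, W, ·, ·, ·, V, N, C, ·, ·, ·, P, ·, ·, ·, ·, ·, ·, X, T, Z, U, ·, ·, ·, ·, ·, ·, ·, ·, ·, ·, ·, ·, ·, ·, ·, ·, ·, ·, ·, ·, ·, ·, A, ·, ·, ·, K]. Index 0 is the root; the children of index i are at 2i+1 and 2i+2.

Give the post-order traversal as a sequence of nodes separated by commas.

P, W, D, M, A, X, T, V, R, K, Z, U, N, C, H, J, G

Post-order visits the left subtree, then the right subtree, then the node.
At G: go left to M.
  At M: go left to D.
    At D: no left child.
    At D: go right to W.
      At W: no left child.
      At W: go right to P.
        P is a leaf — visit P.
      Visit W.
    Visit D.
  At M: no right child.
  Visit M.
At G: go right to J.
  At J: go left to R.
    At R: no left child.
    At R: go right to V.
      At V: go left to X.
        At X: go left to A.
          A is a leaf — visit A.
        At X: no right child.
        Visit X.
      At V: go right to T.
        T is a leaf — visit T.
      Visit V.
    Visit R.
  At J: go right to H.
    At H: go left to N.
      At N: go left to Z.
        At Z: go left to K.
          K is a leaf — visit K.
        At Z: no right child.
        Visit Z.
      At N: go right to U.
        U is a leaf — visit U.
      Visit N.
    At H: go right to C.
      C is a leaf — visit C.
    Visit H.
  Visit J.
Visit G.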